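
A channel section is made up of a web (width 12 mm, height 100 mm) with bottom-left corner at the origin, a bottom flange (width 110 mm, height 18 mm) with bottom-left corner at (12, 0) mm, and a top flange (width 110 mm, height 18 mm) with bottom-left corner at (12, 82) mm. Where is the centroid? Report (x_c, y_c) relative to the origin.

x_c = 52.81 mm, y_c = 50.00 mm

web: A = 12 × 100 = 1200.00, centroid at (6.00, 50.00).
bottom flange: A = 110 × 18 = 1980.00, centroid at (67.00, 9.00).
top flange: A = 110 × 18 = 1980.00, centroid at (67.00, 91.00).
ΣA = 5160.00 mm²
ΣAx_c = (1200.00)(6.00) + (1980.00)(67.00) + (1980.00)(67.00) = 272520.00 mm³
ΣAy_c = (1200.00)(50.00) + (1980.00)(9.00) + (1980.00)(91.00) = 258000.00 mm³
x_c = 272520.00 / 5160.00 = 52.81 mm
y_c = 258000.00 / 5160.00 = 50.00 mm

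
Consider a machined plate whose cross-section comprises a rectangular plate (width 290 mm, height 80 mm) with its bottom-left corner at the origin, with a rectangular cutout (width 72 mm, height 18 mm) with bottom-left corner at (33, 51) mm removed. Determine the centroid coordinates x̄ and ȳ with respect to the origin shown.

Part | A | x̄ᵢ | ȳᵢ | A·x̄ᵢ | A·ȳᵢ
plate | 23200.00 | 145.00 | 40.00 | 3364000.00 | 928000.00
hole | -1296.00 | 69.00 | 60.00 | -89424.00 | -77760.00
Σ | 21904.00 |  |  | 3274576.00 | 850240.00
x̄ = 3274576.00 / 21904.00 = 149.50 mm
ȳ = 850240.00 / 21904.00 = 38.82 mm

x̄ = 149.50 mm, ȳ = 38.82 mm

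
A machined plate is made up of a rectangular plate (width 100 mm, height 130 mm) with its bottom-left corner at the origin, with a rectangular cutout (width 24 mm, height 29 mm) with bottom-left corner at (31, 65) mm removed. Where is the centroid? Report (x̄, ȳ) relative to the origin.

x̄ = 50.40 mm, ȳ = 64.18 mm

plate: A = 100 × 130 = 13000.00, centroid at (50.00, 65.00).
hole: A = −(24 × 29) = -696.00, centroid at (43.00, 79.50).
ΣA = 12304.00 mm²
ΣAx̄ = (13000.00)(50.00) + (-696.00)(43.00) = 620072.00 mm³
ΣAȳ = (13000.00)(65.00) + (-696.00)(79.50) = 789668.00 mm³
x̄ = 620072.00 / 12304.00 = 50.40 mm
ȳ = 789668.00 / 12304.00 = 64.18 mm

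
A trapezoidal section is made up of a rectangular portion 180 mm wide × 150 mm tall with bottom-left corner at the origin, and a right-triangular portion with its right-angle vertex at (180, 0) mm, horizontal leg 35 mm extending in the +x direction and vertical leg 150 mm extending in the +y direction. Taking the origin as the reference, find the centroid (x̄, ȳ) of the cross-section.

rectangular portion: A = 180 × 150 = 27000.00, centroid at (90.00, 75.00).
triangular portion: A = ½·35·150 = 2625.00, centroid at (191.67, 50.00).
ΣA = 29625.00 mm², ΣAx̄ = 2933125.00 mm³, ΣAȳ = 2156250.00 mm³.
x̄ = 2933125.00/29625.00 = 99.01 mm; ȳ = 2156250.00/29625.00 = 72.78 mm.

x̄ = 99.01 mm, ȳ = 72.78 mm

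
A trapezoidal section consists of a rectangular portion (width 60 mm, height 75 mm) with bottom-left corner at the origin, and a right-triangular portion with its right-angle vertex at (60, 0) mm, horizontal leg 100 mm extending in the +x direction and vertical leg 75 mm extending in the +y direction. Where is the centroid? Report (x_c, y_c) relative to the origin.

Part | A | x̄ᵢ | ȳᵢ | A·x̄ᵢ | A·ȳᵢ
rectangular portion | 4500.00 | 30.00 | 37.50 | 135000.00 | 168750.00
triangular portion | 3750.00 | 93.33 | 25.00 | 350000.00 | 93750.00
Σ | 8250.00 |  |  | 485000.00 | 262500.00
x_c = 485000.00 / 8250.00 = 58.79 mm
y_c = 262500.00 / 8250.00 = 31.82 mm

x_c = 58.79 mm, y_c = 31.82 mm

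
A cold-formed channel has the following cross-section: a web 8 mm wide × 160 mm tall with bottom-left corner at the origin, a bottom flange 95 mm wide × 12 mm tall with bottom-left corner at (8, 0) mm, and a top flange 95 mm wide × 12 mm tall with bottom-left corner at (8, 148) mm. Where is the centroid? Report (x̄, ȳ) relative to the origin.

web: A = 8 × 160 = 1280.00, centroid at (4.00, 80.00).
bottom flange: A = 95 × 12 = 1140.00, centroid at (55.50, 6.00).
top flange: A = 95 × 12 = 1140.00, centroid at (55.50, 154.00).
ΣA = 3560.00 mm²
ΣAx̄ = (1280.00)(4.00) + (1140.00)(55.50) + (1140.00)(55.50) = 131660.00 mm³
ΣAȳ = (1280.00)(80.00) + (1140.00)(6.00) + (1140.00)(154.00) = 284800.00 mm³
x̄ = 131660.00 / 3560.00 = 36.98 mm
ȳ = 284800.00 / 3560.00 = 80.00 mm

x̄ = 36.98 mm, ȳ = 80.00 mm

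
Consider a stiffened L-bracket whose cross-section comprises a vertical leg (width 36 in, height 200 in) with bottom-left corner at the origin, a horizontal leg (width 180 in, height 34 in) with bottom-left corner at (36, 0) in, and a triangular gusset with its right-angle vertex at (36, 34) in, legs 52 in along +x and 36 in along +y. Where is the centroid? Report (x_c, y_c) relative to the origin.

vertical leg: A = 36 × 200 = 7200.00, centroid at (18.00, 100.00).
horizontal leg: A = 180 × 34 = 6120.00, centroid at (126.00, 17.00).
gusset: A = ½·52·36 = 936.00, centroid at (53.33, 46.00).
ΣA = 14256.00 in²
ΣAx_c = (7200.00)(18.00) + (6120.00)(126.00) + (936.00)(53.33) = 950640.00 in³
ΣAy_c = (7200.00)(100.00) + (6120.00)(17.00) + (936.00)(46.00) = 867096.00 in³
x_c = 950640.00 / 14256.00 = 66.68 in
y_c = 867096.00 / 14256.00 = 60.82 in

x_c = 66.68 in, y_c = 60.82 in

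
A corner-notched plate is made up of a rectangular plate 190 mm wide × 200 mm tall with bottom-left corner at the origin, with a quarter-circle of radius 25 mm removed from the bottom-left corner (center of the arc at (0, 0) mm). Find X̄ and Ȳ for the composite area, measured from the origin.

X̄ = 96.10 mm, Ȳ = 101.17 mm

plate: A = 190 × 200 = 38000.00, centroid at (95.00, 100.00).
removed quarter-circle: A = −¼π·25² = -490.87, centroid at (10.61, 10.61).
ΣA = 37509.13 mm²
ΣAX̄ = (38000.00)(95.00) + (-490.87)(10.61) = 3604791.67 mm³
ΣAȲ = (38000.00)(100.00) + (-490.87)(10.61) = 3794791.67 mm³
X̄ = 3604791.67 / 37509.13 = 96.10 mm
Ȳ = 3794791.67 / 37509.13 = 101.17 mm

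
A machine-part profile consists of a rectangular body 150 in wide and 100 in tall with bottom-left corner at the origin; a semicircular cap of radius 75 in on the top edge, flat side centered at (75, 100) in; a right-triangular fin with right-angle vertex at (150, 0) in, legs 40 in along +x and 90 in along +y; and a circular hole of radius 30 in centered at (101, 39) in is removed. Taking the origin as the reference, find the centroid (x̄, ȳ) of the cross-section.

Part | A | x̄ᵢ | ȳᵢ | A·x̄ᵢ | A·ȳᵢ
rectangular body | 15000.00 | 75.00 | 50.00 | 1125000.00 | 750000.00
semicircular top | 8835.73 | 75.00 | 131.83 | 662679.70 | 1164822.93
triangular fin | 1800.00 | 163.33 | 30.00 | 294000.00 | 54000.00
hole | -2827.43 | 101.00 | 39.00 | -285570.77 | -110269.90
Σ | 22808.30 |  |  | 1796108.93 | 1858553.03
x̄ = 1796108.93 / 22808.30 = 78.75 in
ȳ = 1858553.03 / 22808.30 = 81.49 in

x̄ = 78.75 in, ȳ = 81.49 in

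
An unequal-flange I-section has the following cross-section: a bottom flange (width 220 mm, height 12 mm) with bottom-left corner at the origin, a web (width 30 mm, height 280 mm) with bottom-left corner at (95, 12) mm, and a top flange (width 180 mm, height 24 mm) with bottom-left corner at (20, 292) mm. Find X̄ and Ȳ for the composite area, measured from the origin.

X̄ = 110.00 mm, Ȳ = 169.66 mm

bottom flange: A = 220 × 12 = 2640.00, centroid at (110.00, 6.00).
web: A = 30 × 280 = 8400.00, centroid at (110.00, 152.00).
top flange: A = 180 × 24 = 4320.00, centroid at (110.00, 304.00).
ΣA = 15360.00 mm², ΣAX̄ = 1689600.00 mm³, ΣAȲ = 2605920.00 mm³.
X̄ = 1689600.00/15360.00 = 110.00 mm; Ȳ = 2605920.00/15360.00 = 169.66 mm.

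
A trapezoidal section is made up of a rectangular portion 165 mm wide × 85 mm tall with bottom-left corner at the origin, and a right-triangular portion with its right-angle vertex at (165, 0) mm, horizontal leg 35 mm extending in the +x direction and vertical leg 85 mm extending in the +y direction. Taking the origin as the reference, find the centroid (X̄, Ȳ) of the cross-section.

X̄ = 91.53 mm, Ȳ = 41.14 mm

rectangular portion: A = 165 × 85 = 14025.00, centroid at (82.50, 42.50).
triangular portion: A = ½·35·85 = 1487.50, centroid at (176.67, 28.33).
ΣA = 15512.50 mm², ΣAX̄ = 1419854.17 mm³, ΣAȲ = 638208.33 mm³.
X̄ = 1419854.17/15512.50 = 91.53 mm; Ȳ = 638208.33/15512.50 = 41.14 mm.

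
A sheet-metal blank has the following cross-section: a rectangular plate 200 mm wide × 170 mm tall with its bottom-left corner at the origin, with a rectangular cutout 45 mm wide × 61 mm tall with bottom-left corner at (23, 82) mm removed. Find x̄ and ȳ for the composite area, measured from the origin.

Part | A | x̄ᵢ | ȳᵢ | A·x̄ᵢ | A·ȳᵢ
plate | 34000.00 | 100.00 | 85.00 | 3400000.00 | 2890000.00
hole | -2745.00 | 45.50 | 112.50 | -124897.50 | -308812.50
Σ | 31255.00 |  |  | 3275102.50 | 2581187.50
x̄ = 3275102.50 / 31255.00 = 104.79 mm
ȳ = 2581187.50 / 31255.00 = 82.58 mm

x̄ = 104.79 mm, ȳ = 82.58 mm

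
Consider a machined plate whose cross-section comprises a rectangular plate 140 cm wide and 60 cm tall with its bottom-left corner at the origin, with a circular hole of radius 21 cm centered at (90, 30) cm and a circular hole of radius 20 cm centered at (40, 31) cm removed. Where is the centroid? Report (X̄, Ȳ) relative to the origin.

X̄ = 71.74 cm, Ȳ = 29.78 cm

plate: A = 140 × 60 = 8400.00, centroid at (70.00, 30.00).
hole 1: A = −π·21² = -1385.44, centroid at (90.00, 30.00).
hole 2: A = −π·20² = -1256.64, centroid at (40.00, 31.00).
ΣA = 5757.92 cm², ΣAX̄ = 413044.71 cm³, ΣAȲ = 171480.98 cm³.
X̄ = 413044.71/5757.92 = 71.74 cm; Ȳ = 171480.98/5757.92 = 29.78 cm.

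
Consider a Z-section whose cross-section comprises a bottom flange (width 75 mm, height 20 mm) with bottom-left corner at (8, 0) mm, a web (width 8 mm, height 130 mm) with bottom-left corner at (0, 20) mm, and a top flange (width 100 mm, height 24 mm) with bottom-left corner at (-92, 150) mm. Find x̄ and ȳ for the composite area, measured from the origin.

bottom flange: A = 75 × 20 = 1500.00, centroid at (45.50, 10.00).
web: A = 8 × 130 = 1040.00, centroid at (4.00, 85.00).
top flange: A = 100 × 24 = 2400.00, centroid at (-42.00, 162.00).
ΣA = 4940.00 mm²
ΣAx̄ = (1500.00)(45.50) + (1040.00)(4.00) + (2400.00)(-42.00) = -28390.00 mm³
ΣAȳ = (1500.00)(10.00) + (1040.00)(85.00) + (2400.00)(162.00) = 492200.00 mm³
x̄ = -28390.00 / 4940.00 = -5.75 mm
ȳ = 492200.00 / 4940.00 = 99.64 mm

x̄ = -5.75 mm, ȳ = 99.64 mm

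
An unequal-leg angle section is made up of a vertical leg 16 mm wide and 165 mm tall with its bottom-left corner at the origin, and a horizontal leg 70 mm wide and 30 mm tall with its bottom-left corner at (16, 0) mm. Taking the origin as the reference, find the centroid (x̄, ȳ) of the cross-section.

x̄ = 27.05 mm, ȳ = 52.59 mm

vertical leg: A = 16 × 165 = 2640.00, centroid at (8.00, 82.50).
horizontal leg: A = 70 × 30 = 2100.00, centroid at (51.00, 15.00).
ΣA = 4740.00 mm²
ΣAx̄ = (2640.00)(8.00) + (2100.00)(51.00) = 128220.00 mm³
ΣAȳ = (2640.00)(82.50) + (2100.00)(15.00) = 249300.00 mm³
x̄ = 128220.00 / 4740.00 = 27.05 mm
ȳ = 249300.00 / 4740.00 = 52.59 mm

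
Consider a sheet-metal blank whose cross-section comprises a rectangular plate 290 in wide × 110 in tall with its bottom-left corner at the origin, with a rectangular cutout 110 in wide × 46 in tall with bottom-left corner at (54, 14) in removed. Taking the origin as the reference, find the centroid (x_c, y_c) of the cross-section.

Part | A | x̄ᵢ | ȳᵢ | A·x̄ᵢ | A·ȳᵢ
plate | 31900.00 | 145.00 | 55.00 | 4625500.00 | 1754500.00
hole | -5060.00 | 109.00 | 37.00 | -551540.00 | -187220.00
Σ | 26840.00 |  |  | 4073960.00 | 1567280.00
x_c = 4073960.00 / 26840.00 = 151.79 in
y_c = 1567280.00 / 26840.00 = 58.39 in

x_c = 151.79 in, y_c = 58.39 in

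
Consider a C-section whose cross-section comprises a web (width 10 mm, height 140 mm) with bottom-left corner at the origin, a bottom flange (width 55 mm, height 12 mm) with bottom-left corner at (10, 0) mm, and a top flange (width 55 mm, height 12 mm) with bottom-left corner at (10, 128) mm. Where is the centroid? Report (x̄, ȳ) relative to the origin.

x̄ = 20.77 mm, ȳ = 70.00 mm

web: A = 10 × 140 = 1400.00, centroid at (5.00, 70.00).
bottom flange: A = 55 × 12 = 660.00, centroid at (37.50, 6.00).
top flange: A = 55 × 12 = 660.00, centroid at (37.50, 134.00).
ΣA = 2720.00 mm²
ΣAx̄ = (1400.00)(5.00) + (660.00)(37.50) + (660.00)(37.50) = 56500.00 mm³
ΣAȳ = (1400.00)(70.00) + (660.00)(6.00) + (660.00)(134.00) = 190400.00 mm³
x̄ = 56500.00 / 2720.00 = 20.77 mm
ȳ = 190400.00 / 2720.00 = 70.00 mm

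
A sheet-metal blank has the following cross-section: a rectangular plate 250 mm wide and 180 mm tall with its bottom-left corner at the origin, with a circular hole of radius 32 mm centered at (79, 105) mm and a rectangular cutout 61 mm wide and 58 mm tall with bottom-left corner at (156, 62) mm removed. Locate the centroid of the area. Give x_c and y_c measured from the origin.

plate: A = 250 × 180 = 45000.00, centroid at (125.00, 90.00).
hole 1: A = −π·32² = -3216.99, centroid at (79.00, 105.00).
hole 2: A = −(61 × 58) = -3538.00, centroid at (186.50, 91.00).
ΣA = 38245.01 mm²
ΣAx_c = (45000.00)(125.00) + (-3216.99)(79.00) + (-3538.00)(186.50) = 4711020.72 mm³
ΣAy_c = (45000.00)(90.00) + (-3216.99)(105.00) + (-3538.00)(91.00) = 3390257.96 mm³
x_c = 4711020.72 / 38245.01 = 123.18 mm
y_c = 3390257.96 / 38245.01 = 88.65 mm

x_c = 123.18 mm, y_c = 88.65 mm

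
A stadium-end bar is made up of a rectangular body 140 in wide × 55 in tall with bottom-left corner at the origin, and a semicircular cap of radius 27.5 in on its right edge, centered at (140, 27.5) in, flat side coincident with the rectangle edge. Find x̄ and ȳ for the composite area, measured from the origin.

rectangular body: A = 140 × 55 = 7700.00, centroid at (70.00, 27.50).
semicircular end: A = ½π·27.5² = 1187.91, centroid at (151.67, 27.50).
ΣA = 8887.91 in²
ΣAx̄ = (7700.00)(70.00) + (1187.91)(151.67) = 719172.64 in³
ΣAȳ = (7700.00)(27.50) + (1187.91)(27.50) = 244417.65 in³
x̄ = 719172.64 / 8887.91 = 80.92 in
ȳ = 244417.65 / 8887.91 = 27.50 in

x̄ = 80.92 in, ȳ = 27.50 in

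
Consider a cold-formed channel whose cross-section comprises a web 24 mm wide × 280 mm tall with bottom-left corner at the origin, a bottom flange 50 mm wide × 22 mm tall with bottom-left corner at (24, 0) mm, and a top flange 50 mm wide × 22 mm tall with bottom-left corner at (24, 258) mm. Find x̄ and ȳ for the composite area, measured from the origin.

web: A = 24 × 280 = 6720.00, centroid at (12.00, 140.00).
bottom flange: A = 50 × 22 = 1100.00, centroid at (49.00, 11.00).
top flange: A = 50 × 22 = 1100.00, centroid at (49.00, 269.00).
ΣA = 8920.00 mm²
ΣAx̄ = (6720.00)(12.00) + (1100.00)(49.00) + (1100.00)(49.00) = 188440.00 mm³
ΣAȳ = (6720.00)(140.00) + (1100.00)(11.00) + (1100.00)(269.00) = 1248800.00 mm³
x̄ = 188440.00 / 8920.00 = 21.13 mm
ȳ = 1248800.00 / 8920.00 = 140.00 mm

x̄ = 21.13 mm, ȳ = 140.00 mm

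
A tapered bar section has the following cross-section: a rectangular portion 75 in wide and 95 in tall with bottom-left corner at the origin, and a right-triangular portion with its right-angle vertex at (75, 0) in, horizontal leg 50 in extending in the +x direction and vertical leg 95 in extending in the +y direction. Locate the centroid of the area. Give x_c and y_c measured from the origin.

Part | A | x̄ᵢ | ȳᵢ | A·x̄ᵢ | A·ȳᵢ
rectangular portion | 7125.00 | 37.50 | 47.50 | 267187.50 | 338437.50
triangular portion | 2375.00 | 91.67 | 31.67 | 217708.33 | 75208.33
Σ | 9500.00 |  |  | 484895.83 | 413645.83
x_c = 484895.83 / 9500.00 = 51.04 in
y_c = 413645.83 / 9500.00 = 43.54 in

x_c = 51.04 in, y_c = 43.54 in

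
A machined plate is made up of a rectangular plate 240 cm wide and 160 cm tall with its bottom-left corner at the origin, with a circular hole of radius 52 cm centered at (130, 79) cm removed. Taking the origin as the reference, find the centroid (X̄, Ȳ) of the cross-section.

Part | A | x̄ᵢ | ȳᵢ | A·x̄ᵢ | A·ȳᵢ
plate | 38400.00 | 120.00 | 80.00 | 4608000.00 | 3072000.00
hole | -8494.87 | 130.00 | 79.00 | -1104332.65 | -671094.46
Σ | 29905.13 |  |  | 3503667.35 | 2400905.54
X̄ = 3503667.35 / 29905.13 = 117.16 cm
Ȳ = 2400905.54 / 29905.13 = 80.28 cm

X̄ = 117.16 cm, Ȳ = 80.28 cm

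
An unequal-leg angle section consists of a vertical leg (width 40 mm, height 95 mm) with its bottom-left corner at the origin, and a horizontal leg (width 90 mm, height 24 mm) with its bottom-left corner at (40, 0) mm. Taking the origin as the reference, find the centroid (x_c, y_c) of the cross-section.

x_c = 43.56 mm, y_c = 34.63 mm

Part | A | x̄ᵢ | ȳᵢ | A·x̄ᵢ | A·ȳᵢ
vertical leg | 3800.00 | 20.00 | 47.50 | 76000.00 | 180500.00
horizontal leg | 2160.00 | 85.00 | 12.00 | 183600.00 | 25920.00
Σ | 5960.00 |  |  | 259600.00 | 206420.00
x_c = 259600.00 / 5960.00 = 43.56 mm
y_c = 206420.00 / 5960.00 = 34.63 mm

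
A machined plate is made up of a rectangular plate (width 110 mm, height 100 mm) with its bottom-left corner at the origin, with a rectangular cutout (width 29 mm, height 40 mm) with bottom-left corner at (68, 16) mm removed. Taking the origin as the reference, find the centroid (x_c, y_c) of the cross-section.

Part | A | x̄ᵢ | ȳᵢ | A·x̄ᵢ | A·ȳᵢ
plate | 11000.00 | 55.00 | 50.00 | 605000.00 | 550000.00
hole | -1160.00 | 82.50 | 36.00 | -95700.00 | -41760.00
Σ | 9840.00 |  |  | 509300.00 | 508240.00
x_c = 509300.00 / 9840.00 = 51.76 mm
y_c = 508240.00 / 9840.00 = 51.65 mm

x_c = 51.76 mm, y_c = 51.65 mm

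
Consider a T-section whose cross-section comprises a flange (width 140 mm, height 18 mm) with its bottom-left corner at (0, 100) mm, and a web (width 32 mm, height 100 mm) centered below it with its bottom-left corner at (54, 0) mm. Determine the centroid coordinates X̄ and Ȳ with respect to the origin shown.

X̄ = 70.00 mm, Ȳ = 75.99 mm

web: A = 32 × 100 = 3200.00, centroid at (70.00, 50.00).
flange: A = 140 × 18 = 2520.00, centroid at (70.00, 109.00).
ΣA = 5720.00 mm², ΣAX̄ = 400400.00 mm³, ΣAȲ = 434680.00 mm³.
X̄ = 400400.00/5720.00 = 70.00 mm; Ȳ = 434680.00/5720.00 = 75.99 mm.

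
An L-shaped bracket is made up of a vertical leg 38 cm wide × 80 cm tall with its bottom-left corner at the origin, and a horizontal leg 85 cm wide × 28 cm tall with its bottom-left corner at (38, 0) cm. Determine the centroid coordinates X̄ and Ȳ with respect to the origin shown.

X̄ = 46.01 cm, Ȳ = 28.58 cm

vertical leg: A = 38 × 80 = 3040.00, centroid at (19.00, 40.00).
horizontal leg: A = 85 × 28 = 2380.00, centroid at (80.50, 14.00).
ΣA = 5420.00 cm²
ΣAX̄ = (3040.00)(19.00) + (2380.00)(80.50) = 249350.00 cm³
ΣAȲ = (3040.00)(40.00) + (2380.00)(14.00) = 154920.00 cm³
X̄ = 249350.00 / 5420.00 = 46.01 cm
Ȳ = 154920.00 / 5420.00 = 28.58 cm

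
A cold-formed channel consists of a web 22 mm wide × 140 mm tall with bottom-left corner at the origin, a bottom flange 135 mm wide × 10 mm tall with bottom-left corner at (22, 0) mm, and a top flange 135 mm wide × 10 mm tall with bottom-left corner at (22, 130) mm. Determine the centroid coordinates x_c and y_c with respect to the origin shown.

x_c = 47.67 mm, y_c = 70.00 mm

Part | A | x̄ᵢ | ȳᵢ | A·x̄ᵢ | A·ȳᵢ
web | 3080.00 | 11.00 | 70.00 | 33880.00 | 215600.00
bottom flange | 1350.00 | 89.50 | 5.00 | 120825.00 | 6750.00
top flange | 1350.00 | 89.50 | 135.00 | 120825.00 | 182250.00
Σ | 5780.00 |  |  | 275530.00 | 404600.00
x_c = 275530.00 / 5780.00 = 47.67 mm
y_c = 404600.00 / 5780.00 = 70.00 mm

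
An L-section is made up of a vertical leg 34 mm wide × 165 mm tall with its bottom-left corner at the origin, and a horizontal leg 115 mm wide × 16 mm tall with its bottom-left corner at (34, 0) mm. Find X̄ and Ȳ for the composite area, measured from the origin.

X̄ = 35.40 mm, Ȳ = 64.10 mm

Part | A | x̄ᵢ | ȳᵢ | A·x̄ᵢ | A·ȳᵢ
vertical leg | 5610.00 | 17.00 | 82.50 | 95370.00 | 462825.00
horizontal leg | 1840.00 | 91.50 | 8.00 | 168360.00 | 14720.00
Σ | 7450.00 |  |  | 263730.00 | 477545.00
X̄ = 263730.00 / 7450.00 = 35.40 mm
Ȳ = 477545.00 / 7450.00 = 64.10 mm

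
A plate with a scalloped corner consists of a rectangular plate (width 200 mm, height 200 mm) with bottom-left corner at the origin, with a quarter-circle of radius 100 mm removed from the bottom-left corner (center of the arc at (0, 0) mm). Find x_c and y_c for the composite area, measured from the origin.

x_c = 114.06 mm, y_c = 114.06 mm

Part | A | x̄ᵢ | ȳᵢ | A·x̄ᵢ | A·ȳᵢ
plate | 40000.00 | 100.00 | 100.00 | 4000000.00 | 4000000.00
removed quarter-circle | -7853.98 | 42.44 | 42.44 | -333333.33 | -333333.33
Σ | 32146.02 |  |  | 3666666.67 | 3666666.67
x_c = 3666666.67 / 32146.02 = 114.06 mm
y_c = 3666666.67 / 32146.02 = 114.06 mm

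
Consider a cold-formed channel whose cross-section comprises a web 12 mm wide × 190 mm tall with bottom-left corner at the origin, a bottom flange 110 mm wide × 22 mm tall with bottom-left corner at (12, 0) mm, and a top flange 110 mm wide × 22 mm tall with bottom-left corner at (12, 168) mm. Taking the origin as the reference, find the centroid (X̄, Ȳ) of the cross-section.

X̄ = 47.47 mm, Ȳ = 95.00 mm

web: A = 12 × 190 = 2280.00, centroid at (6.00, 95.00).
bottom flange: A = 110 × 22 = 2420.00, centroid at (67.00, 11.00).
top flange: A = 110 × 22 = 2420.00, centroid at (67.00, 179.00).
ΣA = 7120.00 mm², ΣAX̄ = 337960.00 mm³, ΣAȲ = 676400.00 mm³.
X̄ = 337960.00/7120.00 = 47.47 mm; Ȳ = 676400.00/7120.00 = 95.00 mm.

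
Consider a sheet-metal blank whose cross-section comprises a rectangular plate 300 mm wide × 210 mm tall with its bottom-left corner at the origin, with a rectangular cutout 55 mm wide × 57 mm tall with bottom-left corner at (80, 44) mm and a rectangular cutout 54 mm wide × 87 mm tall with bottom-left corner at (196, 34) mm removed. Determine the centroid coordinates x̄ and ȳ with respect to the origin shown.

plate: A = 300 × 210 = 63000.00, centroid at (150.00, 105.00).
hole 1: A = −(55 × 57) = -3135.00, centroid at (107.50, 72.50).
hole 2: A = −(54 × 87) = -4698.00, centroid at (223.00, 77.50).
ΣA = 55167.00 mm²
ΣAx̄ = (63000.00)(150.00) + (-3135.00)(107.50) + (-4698.00)(223.00) = 8065333.50 mm³
ΣAȳ = (63000.00)(105.00) + (-3135.00)(72.50) + (-4698.00)(77.50) = 6023617.50 mm³
x̄ = 8065333.50 / 55167.00 = 146.20 mm
ȳ = 6023617.50 / 55167.00 = 109.19 mm

x̄ = 146.20 mm, ȳ = 109.19 mm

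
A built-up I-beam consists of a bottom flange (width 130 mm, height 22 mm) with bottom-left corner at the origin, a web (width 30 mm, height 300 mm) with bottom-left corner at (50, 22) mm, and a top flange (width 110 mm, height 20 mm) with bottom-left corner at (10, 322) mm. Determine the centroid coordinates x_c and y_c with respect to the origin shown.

bottom flange: A = 130 × 22 = 2860.00, centroid at (65.00, 11.00).
web: A = 30 × 300 = 9000.00, centroid at (65.00, 172.00).
top flange: A = 110 × 20 = 2200.00, centroid at (65.00, 332.00).
ΣA = 14060.00 mm², ΣAx_c = 913900.00 mm³, ΣAy_c = 2309860.00 mm³.
x_c = 913900.00/14060.00 = 65.00 mm; y_c = 2309860.00/14060.00 = 164.29 mm.

x_c = 65.00 mm, y_c = 164.29 mm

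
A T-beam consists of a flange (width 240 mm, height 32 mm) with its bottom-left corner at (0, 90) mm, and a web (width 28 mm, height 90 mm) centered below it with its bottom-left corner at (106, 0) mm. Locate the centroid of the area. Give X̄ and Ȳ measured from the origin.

web: A = 28 × 90 = 2520.00, centroid at (120.00, 45.00).
flange: A = 240 × 32 = 7680.00, centroid at (120.00, 106.00).
ΣA = 10200.00 mm², ΣAX̄ = 1224000.00 mm³, ΣAȲ = 927480.00 mm³.
X̄ = 1224000.00/10200.00 = 120.00 mm; Ȳ = 927480.00/10200.00 = 90.93 mm.

X̄ = 120.00 mm, Ȳ = 90.93 mm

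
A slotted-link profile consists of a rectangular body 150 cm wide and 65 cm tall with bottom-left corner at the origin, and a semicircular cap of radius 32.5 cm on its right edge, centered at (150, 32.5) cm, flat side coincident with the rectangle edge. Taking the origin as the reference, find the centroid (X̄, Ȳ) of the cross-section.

X̄ = 87.91 cm, Ȳ = 32.50 cm

rectangular body: A = 150 × 65 = 9750.00, centroid at (75.00, 32.50).
semicircular end: A = ½π·32.5² = 1659.15, centroid at (163.79, 32.50).
ΣA = 11409.15 cm²
ΣAX̄ = (9750.00)(75.00) + (1659.15)(163.79) = 1003008.46 cm³
ΣAȲ = (9750.00)(32.50) + (1659.15)(32.50) = 370797.49 cm³
X̄ = 1003008.46 / 11409.15 = 87.91 cm
Ȳ = 370797.49 / 11409.15 = 32.50 cm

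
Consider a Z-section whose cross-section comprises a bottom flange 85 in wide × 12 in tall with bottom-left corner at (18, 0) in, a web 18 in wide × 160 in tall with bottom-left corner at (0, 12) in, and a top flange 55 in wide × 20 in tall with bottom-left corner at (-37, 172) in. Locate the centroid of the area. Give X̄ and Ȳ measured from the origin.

X̄ = 15.44 in, Ȳ = 94.26 in

bottom flange: A = 85 × 12 = 1020.00, centroid at (60.50, 6.00).
web: A = 18 × 160 = 2880.00, centroid at (9.00, 92.00).
top flange: A = 55 × 20 = 1100.00, centroid at (-9.50, 182.00).
ΣA = 5000.00 in², ΣAX̄ = 77180.00 in³, ΣAȲ = 471280.00 in³.
X̄ = 77180.00/5000.00 = 15.44 in; Ȳ = 471280.00/5000.00 = 94.26 in.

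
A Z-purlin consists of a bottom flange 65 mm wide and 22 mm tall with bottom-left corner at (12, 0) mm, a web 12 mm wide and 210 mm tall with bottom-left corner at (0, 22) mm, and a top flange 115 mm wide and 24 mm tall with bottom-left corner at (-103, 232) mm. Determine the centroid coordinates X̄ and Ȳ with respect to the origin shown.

X̄ = -6.98 mm, Ȳ = 150.40 mm

bottom flange: A = 65 × 22 = 1430.00, centroid at (44.50, 11.00).
web: A = 12 × 210 = 2520.00, centroid at (6.00, 127.00).
top flange: A = 115 × 24 = 2760.00, centroid at (-45.50, 244.00).
ΣA = 6710.00 mm², ΣAX̄ = -46825.00 mm³, ΣAȲ = 1009210.00 mm³.
X̄ = -46825.00/6710.00 = -6.98 mm; Ȳ = 1009210.00/6710.00 = 150.40 mm.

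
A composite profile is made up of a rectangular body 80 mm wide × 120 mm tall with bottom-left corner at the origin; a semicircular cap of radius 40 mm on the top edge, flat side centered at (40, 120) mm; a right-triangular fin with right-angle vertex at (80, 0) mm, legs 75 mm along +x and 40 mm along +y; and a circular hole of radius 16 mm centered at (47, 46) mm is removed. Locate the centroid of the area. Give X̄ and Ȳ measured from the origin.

rectangular body: A = 80 × 120 = 9600.00, centroid at (40.00, 60.00).
semicircular top: A = ½π·40² = 2513.27, centroid at (40.00, 136.98).
triangular fin: A = ½·75·40 = 1500.00, centroid at (105.00, 13.33).
hole: A = −π·16² = -804.25, centroid at (47.00, 46.00).
ΣA = 12809.03 mm²
ΣAX̄ = (9600.00)(40.00) + (2513.27)(40.00) + (1500.00)(105.00) + (-804.25)(47.00) = 604231.32 mm³
ΣAȲ = (9600.00)(60.00) + (2513.27)(136.98) + (1500.00)(13.33) + (-804.25)(46.00) = 903264.17 mm³
X̄ = 604231.32 / 12809.03 = 47.17 mm
Ȳ = 903264.17 / 12809.03 = 70.52 mm

X̄ = 47.17 mm, Ȳ = 70.52 mm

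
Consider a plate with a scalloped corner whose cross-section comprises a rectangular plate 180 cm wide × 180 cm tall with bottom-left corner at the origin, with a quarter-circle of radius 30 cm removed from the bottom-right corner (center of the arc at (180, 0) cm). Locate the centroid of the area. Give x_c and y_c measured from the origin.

plate: A = 180 × 180 = 32400.00, centroid at (90.00, 90.00).
removed quarter-circle: A = −¼π·30² = -706.86, centroid at (167.27, 12.73).
ΣA = 31693.14 cm²
ΣAx_c = (32400.00)(90.00) + (-706.86)(167.27) = 2797765.50 cm³
ΣAy_c = (32400.00)(90.00) + (-706.86)(12.73) = 2907000.00 cm³
x_c = 2797765.50 / 31693.14 = 88.28 cm
y_c = 2907000.00 / 31693.14 = 91.72 cm

x_c = 88.28 cm, y_c = 91.72 cm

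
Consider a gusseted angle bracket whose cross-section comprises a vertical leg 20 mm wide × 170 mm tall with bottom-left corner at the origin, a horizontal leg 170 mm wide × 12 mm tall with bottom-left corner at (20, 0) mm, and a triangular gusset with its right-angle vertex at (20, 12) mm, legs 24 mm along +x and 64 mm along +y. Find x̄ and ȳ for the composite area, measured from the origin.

vertical leg: A = 20 × 170 = 3400.00, centroid at (10.00, 85.00).
horizontal leg: A = 170 × 12 = 2040.00, centroid at (105.00, 6.00).
gusset: A = ½·24·64 = 768.00, centroid at (28.00, 33.33).
ΣA = 6208.00 mm²
ΣAx̄ = (3400.00)(10.00) + (2040.00)(105.00) + (768.00)(28.00) = 269704.00 mm³
ΣAȳ = (3400.00)(85.00) + (2040.00)(6.00) + (768.00)(33.33) = 326840.00 mm³
x̄ = 269704.00 / 6208.00 = 43.44 mm
ȳ = 326840.00 / 6208.00 = 52.65 mm

x̄ = 43.44 mm, ȳ = 52.65 mm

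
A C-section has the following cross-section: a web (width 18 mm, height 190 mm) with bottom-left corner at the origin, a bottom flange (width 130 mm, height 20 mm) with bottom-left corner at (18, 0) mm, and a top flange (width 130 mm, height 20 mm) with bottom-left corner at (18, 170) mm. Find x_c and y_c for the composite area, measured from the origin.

x_c = 53.64 mm, y_c = 95.00 mm

Part | A | x̄ᵢ | ȳᵢ | A·x̄ᵢ | A·ȳᵢ
web | 3420.00 | 9.00 | 95.00 | 30780.00 | 324900.00
bottom flange | 2600.00 | 83.00 | 10.00 | 215800.00 | 26000.00
top flange | 2600.00 | 83.00 | 180.00 | 215800.00 | 468000.00
Σ | 8620.00 |  |  | 462380.00 | 818900.00
x_c = 462380.00 / 8620.00 = 53.64 mm
y_c = 818900.00 / 8620.00 = 95.00 mm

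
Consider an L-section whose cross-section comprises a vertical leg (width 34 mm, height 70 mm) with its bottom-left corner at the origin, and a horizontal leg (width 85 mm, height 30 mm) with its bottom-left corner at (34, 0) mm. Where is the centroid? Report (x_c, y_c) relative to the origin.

x_c = 47.78 mm, y_c = 24.66 mm

Part | A | x̄ᵢ | ȳᵢ | A·x̄ᵢ | A·ȳᵢ
vertical leg | 2380.00 | 17.00 | 35.00 | 40460.00 | 83300.00
horizontal leg | 2550.00 | 76.50 | 15.00 | 195075.00 | 38250.00
Σ | 4930.00 |  |  | 235535.00 | 121550.00
x_c = 235535.00 / 4930.00 = 47.78 mm
y_c = 121550.00 / 4930.00 = 24.66 mm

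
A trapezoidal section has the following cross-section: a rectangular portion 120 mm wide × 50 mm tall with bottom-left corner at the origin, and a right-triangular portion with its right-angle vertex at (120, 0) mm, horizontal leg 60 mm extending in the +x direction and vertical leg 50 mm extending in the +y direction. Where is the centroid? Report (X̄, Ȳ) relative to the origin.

Part | A | x̄ᵢ | ȳᵢ | A·x̄ᵢ | A·ȳᵢ
rectangular portion | 6000.00 | 60.00 | 25.00 | 360000.00 | 150000.00
triangular portion | 1500.00 | 140.00 | 16.67 | 210000.00 | 25000.00
Σ | 7500.00 |  |  | 570000.00 | 175000.00
X̄ = 570000.00 / 7500.00 = 76.00 mm
Ȳ = 175000.00 / 7500.00 = 23.33 mm

X̄ = 76.00 mm, Ȳ = 23.33 mm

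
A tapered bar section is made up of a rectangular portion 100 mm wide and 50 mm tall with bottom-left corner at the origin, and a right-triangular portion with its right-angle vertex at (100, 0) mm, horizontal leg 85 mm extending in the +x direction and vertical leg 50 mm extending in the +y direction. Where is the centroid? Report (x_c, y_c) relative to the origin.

Part | A | x̄ᵢ | ȳᵢ | A·x̄ᵢ | A·ȳᵢ
rectangular portion | 5000.00 | 50.00 | 25.00 | 250000.00 | 125000.00
triangular portion | 2125.00 | 128.33 | 16.67 | 272708.33 | 35416.67
Σ | 7125.00 |  |  | 522708.33 | 160416.67
x_c = 522708.33 / 7125.00 = 73.36 mm
y_c = 160416.67 / 7125.00 = 22.51 mm

x_c = 73.36 mm, y_c = 22.51 mm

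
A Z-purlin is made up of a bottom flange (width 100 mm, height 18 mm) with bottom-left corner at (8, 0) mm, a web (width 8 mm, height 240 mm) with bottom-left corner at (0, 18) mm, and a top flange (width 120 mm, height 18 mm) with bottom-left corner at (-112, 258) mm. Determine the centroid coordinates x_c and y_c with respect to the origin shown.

x_c = -0.04 mm, y_c = 145.90 mm

bottom flange: A = 100 × 18 = 1800.00, centroid at (58.00, 9.00).
web: A = 8 × 240 = 1920.00, centroid at (4.00, 138.00).
top flange: A = 120 × 18 = 2160.00, centroid at (-52.00, 267.00).
ΣA = 5880.00 mm², ΣAx_c = -240.00 mm³, ΣAy_c = 857880.00 mm³.
x_c = -240.00/5880.00 = -0.04 mm; y_c = 857880.00/5880.00 = 145.90 mm.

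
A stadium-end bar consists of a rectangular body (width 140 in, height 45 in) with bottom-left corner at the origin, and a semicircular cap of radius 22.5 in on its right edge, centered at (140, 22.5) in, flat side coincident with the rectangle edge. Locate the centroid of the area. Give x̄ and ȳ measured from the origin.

rectangular body: A = 140 × 45 = 6300.00, centroid at (70.00, 22.50).
semicircular end: A = ½π·22.5² = 795.22, centroid at (149.55, 22.50).
ΣA = 7095.22 in²
ΣAx̄ = (6300.00)(70.00) + (795.22)(149.55) = 559923.94 in³
ΣAȳ = (6300.00)(22.50) + (795.22)(22.50) = 159642.35 in³
x̄ = 559923.94 / 7095.22 = 78.92 in
ȳ = 159642.35 / 7095.22 = 22.50 in

x̄ = 78.92 in, ȳ = 22.50 in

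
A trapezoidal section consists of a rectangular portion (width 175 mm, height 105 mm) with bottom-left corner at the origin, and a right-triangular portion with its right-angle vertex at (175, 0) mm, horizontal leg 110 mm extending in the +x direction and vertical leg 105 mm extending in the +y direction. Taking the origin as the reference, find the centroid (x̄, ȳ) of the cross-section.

x̄ = 117.19 mm, ȳ = 48.32 mm

Part | A | x̄ᵢ | ȳᵢ | A·x̄ᵢ | A·ȳᵢ
rectangular portion | 18375.00 | 87.50 | 52.50 | 1607812.50 | 964687.50
triangular portion | 5775.00 | 211.67 | 35.00 | 1222375.00 | 202125.00
Σ | 24150.00 |  |  | 2830187.50 | 1166812.50
x̄ = 2830187.50 / 24150.00 = 117.19 mm
ȳ = 1166812.50 / 24150.00 = 48.32 mm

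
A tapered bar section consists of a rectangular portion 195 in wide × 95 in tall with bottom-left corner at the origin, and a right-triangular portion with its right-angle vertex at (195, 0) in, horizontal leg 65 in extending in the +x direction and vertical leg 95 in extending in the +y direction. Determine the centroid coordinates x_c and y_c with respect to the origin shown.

rectangular portion: A = 195 × 95 = 18525.00, centroid at (97.50, 47.50).
triangular portion: A = ½·65·95 = 3087.50, centroid at (216.67, 31.67).
ΣA = 21612.50 in²
ΣAx_c = (18525.00)(97.50) + (3087.50)(216.67) = 2475145.83 in³
ΣAy_c = (18525.00)(47.50) + (3087.50)(31.67) = 977708.33 in³
x_c = 2475145.83 / 21612.50 = 114.52 in
y_c = 977708.33 / 21612.50 = 45.24 in

x_c = 114.52 in, y_c = 45.24 in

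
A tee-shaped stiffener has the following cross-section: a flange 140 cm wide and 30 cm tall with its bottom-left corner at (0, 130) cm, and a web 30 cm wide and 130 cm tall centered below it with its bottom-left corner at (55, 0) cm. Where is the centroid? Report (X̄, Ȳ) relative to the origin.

web: A = 30 × 130 = 3900.00, centroid at (70.00, 65.00).
flange: A = 140 × 30 = 4200.00, centroid at (70.00, 145.00).
ΣA = 8100.00 cm², ΣAX̄ = 567000.00 cm³, ΣAȲ = 862500.00 cm³.
X̄ = 567000.00/8100.00 = 70.00 cm; Ȳ = 862500.00/8100.00 = 106.48 cm.

X̄ = 70.00 cm, Ȳ = 106.48 cm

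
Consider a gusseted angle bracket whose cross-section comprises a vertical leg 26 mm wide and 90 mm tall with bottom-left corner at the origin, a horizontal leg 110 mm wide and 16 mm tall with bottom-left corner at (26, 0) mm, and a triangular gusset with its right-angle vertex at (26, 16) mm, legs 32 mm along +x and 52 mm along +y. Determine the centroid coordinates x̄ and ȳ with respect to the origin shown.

x̄ = 41.26 mm, ȳ = 29.83 mm

vertical leg: A = 26 × 90 = 2340.00, centroid at (13.00, 45.00).
horizontal leg: A = 110 × 16 = 1760.00, centroid at (81.00, 8.00).
gusset: A = ½·32·52 = 832.00, centroid at (36.67, 33.33).
ΣA = 4932.00 mm²
ΣAx̄ = (2340.00)(13.00) + (1760.00)(81.00) + (832.00)(36.67) = 203486.67 mm³
ΣAȳ = (2340.00)(45.00) + (1760.00)(8.00) + (832.00)(33.33) = 147113.33 mm³
x̄ = 203486.67 / 4932.00 = 41.26 mm
ȳ = 147113.33 / 4932.00 = 29.83 mm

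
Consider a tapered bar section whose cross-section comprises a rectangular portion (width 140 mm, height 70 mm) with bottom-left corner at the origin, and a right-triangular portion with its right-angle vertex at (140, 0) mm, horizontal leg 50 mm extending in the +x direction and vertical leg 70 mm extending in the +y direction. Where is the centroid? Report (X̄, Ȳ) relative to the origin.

rectangular portion: A = 140 × 70 = 9800.00, centroid at (70.00, 35.00).
triangular portion: A = ½·50·70 = 1750.00, centroid at (156.67, 23.33).
ΣA = 11550.00 mm²
ΣAX̄ = (9800.00)(70.00) + (1750.00)(156.67) = 960166.67 mm³
ΣAȲ = (9800.00)(35.00) + (1750.00)(23.33) = 383833.33 mm³
X̄ = 960166.67 / 11550.00 = 83.13 mm
Ȳ = 383833.33 / 11550.00 = 33.23 mm

X̄ = 83.13 mm, Ȳ = 33.23 mm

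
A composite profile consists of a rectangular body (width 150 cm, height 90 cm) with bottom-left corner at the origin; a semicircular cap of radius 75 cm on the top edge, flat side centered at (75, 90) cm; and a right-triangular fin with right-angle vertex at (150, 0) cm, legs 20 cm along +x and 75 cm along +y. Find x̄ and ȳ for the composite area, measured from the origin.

rectangular body: A = 150 × 90 = 13500.00, centroid at (75.00, 45.00).
semicircular top: A = ½π·75² = 8835.73, centroid at (75.00, 121.83).
triangular fin: A = ½·20·75 = 750.00, centroid at (156.67, 25.00).
ΣA = 23085.73 cm², ΣAx̄ = 1792679.70 cm³, ΣAȳ = 1702715.64 cm³.
x̄ = 1792679.70/23085.73 = 77.65 cm; ȳ = 1702715.64/23085.73 = 73.76 cm.

x̄ = 77.65 cm, ȳ = 73.76 cm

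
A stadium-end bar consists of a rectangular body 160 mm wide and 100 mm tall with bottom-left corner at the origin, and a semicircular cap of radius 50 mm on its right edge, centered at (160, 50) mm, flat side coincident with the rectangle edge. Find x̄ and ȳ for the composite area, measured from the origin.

x̄ = 99.95 mm, ȳ = 50.00 mm

rectangular body: A = 160 × 100 = 16000.00, centroid at (80.00, 50.00).
semicircular end: A = ½π·50² = 3926.99, centroid at (181.22, 50.00).
ΣA = 19926.99 mm², ΣAx̄ = 1991651.86 mm³, ΣAȳ = 996349.54 mm³.
x̄ = 1991651.86/19926.99 = 99.95 mm; ȳ = 996349.54/19926.99 = 50.00 mm.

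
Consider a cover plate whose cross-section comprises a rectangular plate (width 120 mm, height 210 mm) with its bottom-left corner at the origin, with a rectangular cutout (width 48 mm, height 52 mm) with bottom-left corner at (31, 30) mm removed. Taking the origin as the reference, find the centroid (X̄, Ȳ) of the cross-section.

Part | A | x̄ᵢ | ȳᵢ | A·x̄ᵢ | A·ȳᵢ
plate | 25200.00 | 60.00 | 105.00 | 1512000.00 | 2646000.00
hole | -2496.00 | 55.00 | 56.00 | -137280.00 | -139776.00
Σ | 22704.00 |  |  | 1374720.00 | 2506224.00
X̄ = 1374720.00 / 22704.00 = 60.55 mm
Ȳ = 2506224.00 / 22704.00 = 110.39 mm

X̄ = 60.55 mm, Ȳ = 110.39 mm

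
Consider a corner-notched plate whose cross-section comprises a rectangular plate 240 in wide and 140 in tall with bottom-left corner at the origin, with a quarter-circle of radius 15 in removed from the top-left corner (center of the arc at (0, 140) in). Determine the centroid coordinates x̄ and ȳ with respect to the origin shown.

plate: A = 240 × 140 = 33600.00, centroid at (120.00, 70.00).
removed quarter-circle: A = −¼π·15² = -176.71, centroid at (6.37, 133.63).
ΣA = 33423.29 in², ΣAx̄ = 4030875.00 in³, ΣAȳ = 2328384.96 in³.
x̄ = 4030875.00/33423.29 = 120.60 in; ȳ = 2328384.96/33423.29 = 69.66 in.

x̄ = 120.60 in, ȳ = 69.66 in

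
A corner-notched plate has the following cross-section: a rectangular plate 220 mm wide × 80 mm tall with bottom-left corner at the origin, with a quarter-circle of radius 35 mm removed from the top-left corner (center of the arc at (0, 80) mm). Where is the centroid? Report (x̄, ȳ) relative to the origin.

Part | A | x̄ᵢ | ȳᵢ | A·x̄ᵢ | A·ȳᵢ
plate | 17600.00 | 110.00 | 40.00 | 1936000.00 | 704000.00
removed quarter-circle | -962.11 | 14.85 | 65.15 | -14291.67 | -62677.35
Σ | 16637.89 |  |  | 1921708.33 | 641322.65
x̄ = 1921708.33 / 16637.89 = 115.50 mm
ȳ = 641322.65 / 16637.89 = 38.55 mm

x̄ = 115.50 mm, ȳ = 38.55 mm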